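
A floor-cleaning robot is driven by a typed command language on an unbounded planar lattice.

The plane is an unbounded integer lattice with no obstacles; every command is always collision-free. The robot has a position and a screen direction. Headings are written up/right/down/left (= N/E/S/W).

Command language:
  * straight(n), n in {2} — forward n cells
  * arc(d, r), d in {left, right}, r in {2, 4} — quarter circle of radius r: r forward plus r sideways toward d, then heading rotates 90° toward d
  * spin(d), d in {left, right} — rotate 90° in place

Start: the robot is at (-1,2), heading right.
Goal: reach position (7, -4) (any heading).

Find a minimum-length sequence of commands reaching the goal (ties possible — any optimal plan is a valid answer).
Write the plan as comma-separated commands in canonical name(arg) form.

arc(right, 2), arc(left, 4), straight(2)

from: at (-1,2), heading right
t=1 arc(right, 2) ⇒ at (1,0), heading down
t=2 arc(left, 4) ⇒ at (5,-4), heading right
t=3 straight(2) ⇒ at (7,-4), heading right
nothing shorter than 3 reaches the goal.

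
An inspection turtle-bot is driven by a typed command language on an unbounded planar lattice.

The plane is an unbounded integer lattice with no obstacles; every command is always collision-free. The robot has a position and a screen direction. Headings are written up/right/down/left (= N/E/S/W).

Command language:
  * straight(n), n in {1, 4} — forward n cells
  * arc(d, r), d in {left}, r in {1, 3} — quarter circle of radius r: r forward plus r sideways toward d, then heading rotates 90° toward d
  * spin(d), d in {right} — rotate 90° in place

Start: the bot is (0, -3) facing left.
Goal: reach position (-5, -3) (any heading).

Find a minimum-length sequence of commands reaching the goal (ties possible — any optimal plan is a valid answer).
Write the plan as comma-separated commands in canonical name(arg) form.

from: (0, -3) facing left
1. straight(1) → (-1, -3) facing left
2. straight(4) → (-5, -3) facing left
nothing shorter than 2 reaches the goal.

straight(1), straight(4)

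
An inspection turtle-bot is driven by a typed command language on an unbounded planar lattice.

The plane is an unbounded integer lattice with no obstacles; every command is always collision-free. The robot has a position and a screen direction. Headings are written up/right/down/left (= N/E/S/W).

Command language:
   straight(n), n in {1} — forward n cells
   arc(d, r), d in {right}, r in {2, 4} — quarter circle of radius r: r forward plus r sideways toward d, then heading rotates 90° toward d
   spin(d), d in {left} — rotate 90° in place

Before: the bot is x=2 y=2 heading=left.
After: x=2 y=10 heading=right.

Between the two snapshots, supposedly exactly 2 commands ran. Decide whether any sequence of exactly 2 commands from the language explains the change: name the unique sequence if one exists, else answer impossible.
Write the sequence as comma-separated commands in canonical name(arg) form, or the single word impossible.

key: position moved to (2,10) AND the heading swung to E — translation plus rotation needed
begin: x=2 y=2 heading=left
[1] after arc(right, 4): x=-2 y=6 heading=up
[2] after arc(right, 4): x=2 y=10 heading=right
all 16 alternatives checked — unique.

arc(right, 4), arc(right, 4)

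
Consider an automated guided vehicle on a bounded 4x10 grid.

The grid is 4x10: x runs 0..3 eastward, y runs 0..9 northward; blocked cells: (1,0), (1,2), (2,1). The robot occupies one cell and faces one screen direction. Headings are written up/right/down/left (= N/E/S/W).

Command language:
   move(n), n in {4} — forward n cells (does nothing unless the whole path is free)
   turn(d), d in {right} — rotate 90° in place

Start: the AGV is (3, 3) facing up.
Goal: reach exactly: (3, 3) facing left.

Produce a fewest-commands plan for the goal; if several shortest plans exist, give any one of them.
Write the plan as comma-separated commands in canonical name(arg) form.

turn(right), turn(right), turn(right)

start: (3, 3) facing up
[1] after turn(right): (3, 3) facing right
[2] after turn(right): (3, 3) facing down
[3] after turn(right): (3, 3) facing left
minimal: 3 command(s), checked below 3.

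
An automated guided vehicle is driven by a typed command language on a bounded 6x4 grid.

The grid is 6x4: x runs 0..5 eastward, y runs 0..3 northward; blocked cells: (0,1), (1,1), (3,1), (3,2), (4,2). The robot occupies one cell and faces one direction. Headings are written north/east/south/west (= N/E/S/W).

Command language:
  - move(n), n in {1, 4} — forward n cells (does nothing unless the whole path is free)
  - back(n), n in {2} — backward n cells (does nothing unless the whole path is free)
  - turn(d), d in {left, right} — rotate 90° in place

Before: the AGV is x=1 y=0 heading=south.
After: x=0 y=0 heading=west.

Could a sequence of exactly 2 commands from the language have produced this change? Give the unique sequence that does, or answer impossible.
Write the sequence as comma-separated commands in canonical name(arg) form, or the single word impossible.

key: running move(1) before turn(right) would end elsewhere — order is forced
initial: x=1 y=0 heading=south
[1] after turn(right): x=1 y=0 heading=west
[2] after move(1): x=0 y=0 heading=west
uniquely the one of 25 2-step routes that fits.

turn(right), move(1)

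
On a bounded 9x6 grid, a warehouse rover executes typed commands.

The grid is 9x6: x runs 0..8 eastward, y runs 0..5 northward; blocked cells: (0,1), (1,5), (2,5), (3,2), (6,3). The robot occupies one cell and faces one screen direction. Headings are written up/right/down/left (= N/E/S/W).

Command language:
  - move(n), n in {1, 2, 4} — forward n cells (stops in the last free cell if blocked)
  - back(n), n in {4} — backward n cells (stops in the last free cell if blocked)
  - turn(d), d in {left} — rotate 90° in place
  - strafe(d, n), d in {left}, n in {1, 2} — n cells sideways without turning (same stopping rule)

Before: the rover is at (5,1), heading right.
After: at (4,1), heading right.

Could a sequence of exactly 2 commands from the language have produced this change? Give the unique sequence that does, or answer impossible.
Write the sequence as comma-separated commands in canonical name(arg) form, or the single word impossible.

move(4), back(4)

key: order matters: swapping move(4) and back(4) lands elsewhere
from: at (5,1), heading right
t=1 move(4) ⇒ at (8,1), heading right
t=2 back(4) ⇒ at (4,1), heading right
all 49 alternatives checked — unique.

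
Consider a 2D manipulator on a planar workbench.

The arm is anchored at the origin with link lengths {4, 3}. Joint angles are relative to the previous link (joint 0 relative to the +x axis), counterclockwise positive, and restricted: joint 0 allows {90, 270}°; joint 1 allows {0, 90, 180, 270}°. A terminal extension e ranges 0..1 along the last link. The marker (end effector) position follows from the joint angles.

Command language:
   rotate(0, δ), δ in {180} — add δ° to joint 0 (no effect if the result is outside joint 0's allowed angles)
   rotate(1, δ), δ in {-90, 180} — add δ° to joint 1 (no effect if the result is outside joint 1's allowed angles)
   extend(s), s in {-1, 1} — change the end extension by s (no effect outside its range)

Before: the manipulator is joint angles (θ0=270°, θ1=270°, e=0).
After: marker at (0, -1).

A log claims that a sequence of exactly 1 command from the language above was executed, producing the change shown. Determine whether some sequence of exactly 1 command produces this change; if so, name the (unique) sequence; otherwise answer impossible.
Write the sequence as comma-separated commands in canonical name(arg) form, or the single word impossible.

rotate(1, -90)

start: joint angles (θ0=270°, θ1=270°, e=0)
1. rotate(1, -90) → joint angles (θ0=270°, θ1=180°, e=0)
no rival 1-sequence matches.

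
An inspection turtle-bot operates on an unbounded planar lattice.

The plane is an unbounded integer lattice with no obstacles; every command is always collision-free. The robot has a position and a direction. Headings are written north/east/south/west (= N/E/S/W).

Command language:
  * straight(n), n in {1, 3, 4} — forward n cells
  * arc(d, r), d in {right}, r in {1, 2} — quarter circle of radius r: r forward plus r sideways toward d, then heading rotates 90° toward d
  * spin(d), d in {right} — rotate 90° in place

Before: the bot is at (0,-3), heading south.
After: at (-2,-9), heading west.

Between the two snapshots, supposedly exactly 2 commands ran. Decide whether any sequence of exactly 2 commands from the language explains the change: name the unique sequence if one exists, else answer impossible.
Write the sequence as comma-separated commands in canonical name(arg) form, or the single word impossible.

straight(4), arc(right, 2)

key: position moved to (-2,-9) AND the heading swung to W — translation plus rotation needed
initial: at (0,-3), heading south
[1] after straight(4): at (0,-7), heading south
[2] after arc(right, 2): at (-2,-9), heading west
all 36 alternatives checked — unique.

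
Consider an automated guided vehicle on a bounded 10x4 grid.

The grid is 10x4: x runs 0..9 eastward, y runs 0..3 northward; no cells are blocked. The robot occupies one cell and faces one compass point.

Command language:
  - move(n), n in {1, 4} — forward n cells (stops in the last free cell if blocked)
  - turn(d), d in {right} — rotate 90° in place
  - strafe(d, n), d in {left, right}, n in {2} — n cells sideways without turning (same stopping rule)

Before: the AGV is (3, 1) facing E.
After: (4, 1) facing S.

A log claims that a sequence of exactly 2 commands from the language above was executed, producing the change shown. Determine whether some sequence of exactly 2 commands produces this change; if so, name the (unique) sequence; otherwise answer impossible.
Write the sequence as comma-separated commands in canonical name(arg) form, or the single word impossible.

key: position moved to (4,1) AND the heading swung to S — translation plus rotation needed
start: (3, 1) facing E
[1] after move(1): (4, 1) facing E
[2] after turn(right): (4, 1) facing S
all 25 alternatives checked — unique.

move(1), turn(right)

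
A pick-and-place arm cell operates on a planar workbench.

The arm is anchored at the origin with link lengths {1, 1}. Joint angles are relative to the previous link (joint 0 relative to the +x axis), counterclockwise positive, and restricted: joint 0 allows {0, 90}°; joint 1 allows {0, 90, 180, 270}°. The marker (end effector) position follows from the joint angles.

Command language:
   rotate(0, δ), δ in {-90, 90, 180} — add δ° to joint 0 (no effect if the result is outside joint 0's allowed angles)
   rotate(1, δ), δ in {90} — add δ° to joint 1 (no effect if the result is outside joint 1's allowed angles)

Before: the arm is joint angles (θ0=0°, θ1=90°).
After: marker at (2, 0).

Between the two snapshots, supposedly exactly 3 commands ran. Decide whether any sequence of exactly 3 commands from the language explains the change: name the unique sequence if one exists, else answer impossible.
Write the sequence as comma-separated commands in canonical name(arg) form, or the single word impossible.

start: joint angles (θ0=0°, θ1=90°)
1. rotate(1, 90) → joint angles (θ0=0°, θ1=180°)
2. rotate(1, 90) → joint angles (θ0=0°, θ1=270°)
3. rotate(1, 90) → joint angles (θ0=0°, θ1=0°)
no rival 3-sequence matches.

rotate(1, 90), rotate(1, 90), rotate(1, 90)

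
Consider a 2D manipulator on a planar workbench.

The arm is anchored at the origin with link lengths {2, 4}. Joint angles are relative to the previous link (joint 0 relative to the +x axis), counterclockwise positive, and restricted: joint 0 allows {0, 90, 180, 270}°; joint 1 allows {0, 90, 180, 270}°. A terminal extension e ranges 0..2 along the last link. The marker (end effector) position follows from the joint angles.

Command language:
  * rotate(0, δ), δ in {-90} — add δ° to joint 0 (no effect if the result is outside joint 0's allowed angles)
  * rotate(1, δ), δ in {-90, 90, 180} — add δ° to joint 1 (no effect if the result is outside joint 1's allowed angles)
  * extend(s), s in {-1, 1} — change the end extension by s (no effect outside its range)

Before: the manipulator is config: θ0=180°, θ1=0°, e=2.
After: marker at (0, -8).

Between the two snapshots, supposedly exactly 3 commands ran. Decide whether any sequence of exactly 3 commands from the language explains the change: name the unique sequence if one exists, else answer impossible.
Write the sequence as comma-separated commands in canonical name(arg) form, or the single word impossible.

begin: config: θ0=180°, θ1=0°, e=2
step 1 (rotate(0, -90)): config: θ0=90°, θ1=0°, e=2
step 2 (rotate(0, -90)): config: θ0=0°, θ1=0°, e=2
step 3 (rotate(0, -90)): config: θ0=270°, θ1=0°, e=2
no rival 3-sequence matches.

rotate(0, -90), rotate(0, -90), rotate(0, -90)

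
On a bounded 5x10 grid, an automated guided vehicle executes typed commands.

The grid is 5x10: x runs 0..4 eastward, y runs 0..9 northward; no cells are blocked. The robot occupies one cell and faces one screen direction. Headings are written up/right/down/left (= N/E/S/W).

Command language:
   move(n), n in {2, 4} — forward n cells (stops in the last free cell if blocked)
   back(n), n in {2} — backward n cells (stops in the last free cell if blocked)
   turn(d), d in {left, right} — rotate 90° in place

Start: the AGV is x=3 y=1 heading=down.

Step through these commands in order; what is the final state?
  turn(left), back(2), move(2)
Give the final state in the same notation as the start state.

x=3 y=1 heading=right

from: x=3 y=1 heading=down
t=1 turn(left) ⇒ x=3 y=1 heading=right
t=2 back(2) ⇒ x=1 y=1 heading=right
t=3 move(2) ⇒ x=3 y=1 heading=right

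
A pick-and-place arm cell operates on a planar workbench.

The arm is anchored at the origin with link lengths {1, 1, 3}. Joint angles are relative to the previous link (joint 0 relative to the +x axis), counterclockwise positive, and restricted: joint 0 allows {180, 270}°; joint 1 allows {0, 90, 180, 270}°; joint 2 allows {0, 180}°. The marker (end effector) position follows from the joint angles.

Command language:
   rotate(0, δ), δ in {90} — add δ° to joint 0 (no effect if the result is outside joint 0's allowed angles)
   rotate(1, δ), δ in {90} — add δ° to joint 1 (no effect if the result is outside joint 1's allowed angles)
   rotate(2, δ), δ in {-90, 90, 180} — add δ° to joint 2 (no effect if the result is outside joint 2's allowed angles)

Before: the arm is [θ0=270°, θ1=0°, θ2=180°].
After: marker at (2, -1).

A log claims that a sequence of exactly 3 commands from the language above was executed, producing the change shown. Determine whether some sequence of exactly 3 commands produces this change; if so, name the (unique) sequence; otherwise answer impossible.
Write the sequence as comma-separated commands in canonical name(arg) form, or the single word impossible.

start: [θ0=270°, θ1=0°, θ2=180°]
t=1 rotate(1, 90) ⇒ [θ0=270°, θ1=90°, θ2=180°]
t=2 rotate(1, 90) ⇒ [θ0=270°, θ1=180°, θ2=180°]
t=3 rotate(1, 90) ⇒ [θ0=270°, θ1=270°, θ2=180°]
all 125 alternatives checked — unique.

rotate(1, 90), rotate(1, 90), rotate(1, 90)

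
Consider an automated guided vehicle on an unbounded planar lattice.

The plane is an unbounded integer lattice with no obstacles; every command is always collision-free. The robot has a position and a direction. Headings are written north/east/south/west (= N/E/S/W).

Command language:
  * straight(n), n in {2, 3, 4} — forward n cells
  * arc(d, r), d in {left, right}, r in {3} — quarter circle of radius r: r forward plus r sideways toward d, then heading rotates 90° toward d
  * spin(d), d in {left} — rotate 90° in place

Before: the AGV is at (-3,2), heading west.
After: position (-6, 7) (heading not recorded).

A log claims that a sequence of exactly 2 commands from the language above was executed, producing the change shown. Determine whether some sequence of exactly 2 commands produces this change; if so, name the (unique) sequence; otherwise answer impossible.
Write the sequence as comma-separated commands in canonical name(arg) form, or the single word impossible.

key: running straight(2) before arc(right, 3) would end elsewhere — order is forced
initial: at (-3,2), heading west
step 1 (arc(right, 3)): at (-6,5), heading north
step 2 (straight(2)): at (-6,7), heading north
no other 2-command option fits: unique.

arc(right, 3), straight(2)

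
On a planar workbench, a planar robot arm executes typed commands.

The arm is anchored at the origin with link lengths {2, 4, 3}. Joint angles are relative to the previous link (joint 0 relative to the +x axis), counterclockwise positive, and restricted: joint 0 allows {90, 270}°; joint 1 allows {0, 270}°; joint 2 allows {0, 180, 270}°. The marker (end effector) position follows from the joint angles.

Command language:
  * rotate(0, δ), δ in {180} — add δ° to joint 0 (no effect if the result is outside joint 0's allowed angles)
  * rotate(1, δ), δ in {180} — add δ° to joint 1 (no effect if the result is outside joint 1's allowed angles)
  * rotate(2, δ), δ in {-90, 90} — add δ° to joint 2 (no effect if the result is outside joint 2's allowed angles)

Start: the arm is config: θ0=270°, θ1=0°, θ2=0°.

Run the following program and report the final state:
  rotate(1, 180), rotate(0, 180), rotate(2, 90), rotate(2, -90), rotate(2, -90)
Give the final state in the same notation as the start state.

config: θ0=90°, θ1=0°, θ2=180°

initial: config: θ0=270°, θ1=0°, θ2=0°
step 1 (rotate(1, 180)): config: θ0=270°, θ1=0°, θ2=0°
step 2 (rotate(0, 180)): config: θ0=90°, θ1=0°, θ2=0°
step 3 (rotate(2, 90)): config: θ0=90°, θ1=0°, θ2=0°
step 4 (rotate(2, -90)): config: θ0=90°, θ1=0°, θ2=270°
step 5 (rotate(2, -90)): config: θ0=90°, θ1=0°, θ2=180°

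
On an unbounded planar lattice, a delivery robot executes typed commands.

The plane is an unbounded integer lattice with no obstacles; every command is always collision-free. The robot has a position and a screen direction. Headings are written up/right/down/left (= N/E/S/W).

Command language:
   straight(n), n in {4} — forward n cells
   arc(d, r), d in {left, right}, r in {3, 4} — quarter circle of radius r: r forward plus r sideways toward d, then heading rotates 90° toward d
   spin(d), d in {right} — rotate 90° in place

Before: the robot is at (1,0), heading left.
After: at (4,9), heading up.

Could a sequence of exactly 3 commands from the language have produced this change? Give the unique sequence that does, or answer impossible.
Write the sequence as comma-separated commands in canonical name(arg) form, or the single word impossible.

arc(right, 3), arc(right, 3), arc(left, 3)

key: position moved to (4,9) AND the heading swung to N — translation plus rotation needed
initial: at (1,0), heading left
t=1 arc(right, 3) ⇒ at (-2,3), heading up
t=2 arc(right, 3) ⇒ at (1,6), heading right
t=3 arc(left, 3) ⇒ at (4,9), heading up
uniquely the one of 216 3-step routes that fits.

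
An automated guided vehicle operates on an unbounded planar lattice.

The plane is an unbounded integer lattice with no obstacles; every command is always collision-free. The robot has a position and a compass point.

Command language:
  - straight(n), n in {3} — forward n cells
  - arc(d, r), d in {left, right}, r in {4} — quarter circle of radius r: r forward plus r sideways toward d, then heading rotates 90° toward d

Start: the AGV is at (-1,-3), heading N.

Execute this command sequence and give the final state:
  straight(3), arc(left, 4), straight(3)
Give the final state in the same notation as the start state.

at (-8,4), heading W

from: at (-1,-3), heading N
t=1 straight(3) ⇒ at (-1,0), heading N
t=2 arc(left, 4) ⇒ at (-5,4), heading W
t=3 straight(3) ⇒ at (-8,4), heading W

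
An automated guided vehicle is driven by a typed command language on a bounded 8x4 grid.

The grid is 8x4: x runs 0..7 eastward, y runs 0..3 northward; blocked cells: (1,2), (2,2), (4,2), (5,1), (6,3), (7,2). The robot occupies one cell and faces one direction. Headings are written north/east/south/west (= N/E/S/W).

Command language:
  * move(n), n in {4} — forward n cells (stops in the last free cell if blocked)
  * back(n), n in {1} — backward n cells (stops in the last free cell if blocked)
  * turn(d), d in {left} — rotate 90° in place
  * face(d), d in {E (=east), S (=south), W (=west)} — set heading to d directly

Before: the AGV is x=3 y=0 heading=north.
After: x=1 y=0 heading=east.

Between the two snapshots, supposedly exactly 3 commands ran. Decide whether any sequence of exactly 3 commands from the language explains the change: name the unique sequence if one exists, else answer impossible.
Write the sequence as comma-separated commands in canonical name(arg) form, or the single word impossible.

face(E), back(1), back(1)

key: order matters: swapping face(E) and back(1) lands elsewhere
begin: x=3 y=0 heading=north
1. face(E) → x=3 y=0 heading=east
2. back(1) → x=2 y=0 heading=east
3. back(1) → x=1 y=0 heading=east
no other 3-command option fits: unique.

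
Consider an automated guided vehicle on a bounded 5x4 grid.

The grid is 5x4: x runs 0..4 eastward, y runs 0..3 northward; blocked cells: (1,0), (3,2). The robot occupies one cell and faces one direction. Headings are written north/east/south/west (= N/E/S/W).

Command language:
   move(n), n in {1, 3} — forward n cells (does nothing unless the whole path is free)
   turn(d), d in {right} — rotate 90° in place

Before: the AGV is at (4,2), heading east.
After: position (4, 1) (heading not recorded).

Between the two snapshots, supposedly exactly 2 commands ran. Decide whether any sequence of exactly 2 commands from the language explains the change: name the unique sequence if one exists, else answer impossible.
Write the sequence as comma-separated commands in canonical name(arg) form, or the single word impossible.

turn(right), move(1)

key: running move(1) before turn(right) would end elsewhere — order is forced
start: at (4,2), heading east
step 1 (turn(right)): at (4,2), heading south
step 2 (move(1)): at (4,1), heading south
all 9 alternatives checked — unique.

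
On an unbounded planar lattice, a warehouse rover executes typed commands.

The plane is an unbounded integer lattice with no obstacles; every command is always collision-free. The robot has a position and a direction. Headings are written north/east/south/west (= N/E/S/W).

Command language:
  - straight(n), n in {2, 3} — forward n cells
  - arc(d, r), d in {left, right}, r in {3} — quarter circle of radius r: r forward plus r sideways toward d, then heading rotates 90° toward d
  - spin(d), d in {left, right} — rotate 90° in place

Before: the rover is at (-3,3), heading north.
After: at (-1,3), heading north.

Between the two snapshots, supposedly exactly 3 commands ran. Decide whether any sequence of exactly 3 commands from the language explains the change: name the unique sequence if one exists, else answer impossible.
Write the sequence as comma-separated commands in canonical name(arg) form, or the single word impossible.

key: running spin(left) before spin(right) would end elsewhere — order is forced
begin: at (-3,3), heading north
t=1 spin(right) ⇒ at (-3,3), heading east
t=2 straight(2) ⇒ at (-1,3), heading east
t=3 spin(left) ⇒ at (-1,3), heading north
no rival 3-sequence matches.

spin(right), straight(2), spin(left)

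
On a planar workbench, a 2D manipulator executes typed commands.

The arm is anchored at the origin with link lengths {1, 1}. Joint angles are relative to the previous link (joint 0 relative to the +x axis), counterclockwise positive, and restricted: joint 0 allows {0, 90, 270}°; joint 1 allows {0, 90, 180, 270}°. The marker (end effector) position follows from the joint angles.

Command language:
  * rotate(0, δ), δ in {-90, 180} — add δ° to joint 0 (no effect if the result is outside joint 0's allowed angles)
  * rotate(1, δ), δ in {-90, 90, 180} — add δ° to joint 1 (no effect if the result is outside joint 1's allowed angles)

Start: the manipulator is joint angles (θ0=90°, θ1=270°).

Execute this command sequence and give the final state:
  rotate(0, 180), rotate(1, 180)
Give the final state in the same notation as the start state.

joint angles (θ0=270°, θ1=90°)

t0: joint angles (θ0=90°, θ1=270°)
[1] after rotate(0, 180): joint angles (θ0=270°, θ1=270°)
[2] after rotate(1, 180): joint angles (θ0=270°, θ1=90°)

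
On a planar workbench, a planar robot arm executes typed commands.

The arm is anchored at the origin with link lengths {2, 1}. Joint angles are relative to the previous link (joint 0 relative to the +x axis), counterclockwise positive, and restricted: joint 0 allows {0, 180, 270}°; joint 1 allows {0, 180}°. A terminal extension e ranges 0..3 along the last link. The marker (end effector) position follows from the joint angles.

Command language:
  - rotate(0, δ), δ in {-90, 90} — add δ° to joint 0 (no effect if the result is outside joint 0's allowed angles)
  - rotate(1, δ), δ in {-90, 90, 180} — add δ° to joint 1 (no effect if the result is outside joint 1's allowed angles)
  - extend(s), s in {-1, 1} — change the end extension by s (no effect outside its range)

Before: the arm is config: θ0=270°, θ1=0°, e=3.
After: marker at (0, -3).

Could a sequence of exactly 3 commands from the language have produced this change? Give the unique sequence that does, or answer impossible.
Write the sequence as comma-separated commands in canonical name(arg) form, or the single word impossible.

extend(-1), extend(-1), extend(-1)

start: config: θ0=270°, θ1=0°, e=3
step 1 (extend(-1)): config: θ0=270°, θ1=0°, e=2
step 2 (extend(-1)): config: θ0=270°, θ1=0°, e=1
step 3 (extend(-1)): config: θ0=270°, θ1=0°, e=0
no other 3-command option fits: unique.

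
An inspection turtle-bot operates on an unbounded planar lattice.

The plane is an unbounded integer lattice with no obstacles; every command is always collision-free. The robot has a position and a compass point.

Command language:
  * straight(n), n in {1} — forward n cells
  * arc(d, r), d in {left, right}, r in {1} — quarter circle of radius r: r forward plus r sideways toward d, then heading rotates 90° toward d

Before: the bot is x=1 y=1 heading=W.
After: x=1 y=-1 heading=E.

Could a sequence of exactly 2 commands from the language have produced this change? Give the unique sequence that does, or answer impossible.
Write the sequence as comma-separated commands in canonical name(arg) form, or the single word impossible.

arc(left, 1), arc(left, 1)

key: cell and facing (now E) both changed — the 2 commands mix motion and turning
from: x=1 y=1 heading=W
1. arc(left, 1) → x=0 y=0 heading=S
2. arc(left, 1) → x=1 y=-1 heading=E
no rival 2-sequence matches.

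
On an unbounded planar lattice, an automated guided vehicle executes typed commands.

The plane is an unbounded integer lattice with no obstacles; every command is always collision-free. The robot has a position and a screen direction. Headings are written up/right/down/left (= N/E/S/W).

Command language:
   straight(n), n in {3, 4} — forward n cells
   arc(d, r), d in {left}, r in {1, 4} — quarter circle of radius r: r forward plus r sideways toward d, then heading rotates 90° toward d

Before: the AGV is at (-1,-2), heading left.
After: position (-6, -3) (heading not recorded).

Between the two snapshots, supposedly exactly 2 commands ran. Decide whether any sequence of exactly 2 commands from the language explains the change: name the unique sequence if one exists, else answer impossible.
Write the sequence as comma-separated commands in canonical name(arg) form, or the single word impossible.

straight(4), arc(left, 1)

key: running arc(left, 1) before straight(4) would end elsewhere — order is forced
initial: at (-1,-2), heading left
1. straight(4) → at (-5,-2), heading left
2. arc(left, 1) → at (-6,-3), heading down
no other 2-command option fits: unique.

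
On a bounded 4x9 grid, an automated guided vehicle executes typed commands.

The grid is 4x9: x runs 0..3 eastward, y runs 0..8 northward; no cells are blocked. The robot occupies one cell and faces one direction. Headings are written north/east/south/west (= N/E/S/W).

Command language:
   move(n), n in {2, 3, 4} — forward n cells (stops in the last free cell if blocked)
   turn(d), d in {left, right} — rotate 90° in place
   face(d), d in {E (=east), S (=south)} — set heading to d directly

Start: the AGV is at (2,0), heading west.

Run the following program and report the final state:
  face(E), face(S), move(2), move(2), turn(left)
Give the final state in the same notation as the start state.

initial: at (2,0), heading west
1. face(E) → at (2,0), heading east
2. face(S) → at (2,0), heading south
3. move(2) → at (2,0), heading south
4. move(2) → at (2,0), heading south
5. turn(left) → at (2,0), heading east

at (2,0), heading east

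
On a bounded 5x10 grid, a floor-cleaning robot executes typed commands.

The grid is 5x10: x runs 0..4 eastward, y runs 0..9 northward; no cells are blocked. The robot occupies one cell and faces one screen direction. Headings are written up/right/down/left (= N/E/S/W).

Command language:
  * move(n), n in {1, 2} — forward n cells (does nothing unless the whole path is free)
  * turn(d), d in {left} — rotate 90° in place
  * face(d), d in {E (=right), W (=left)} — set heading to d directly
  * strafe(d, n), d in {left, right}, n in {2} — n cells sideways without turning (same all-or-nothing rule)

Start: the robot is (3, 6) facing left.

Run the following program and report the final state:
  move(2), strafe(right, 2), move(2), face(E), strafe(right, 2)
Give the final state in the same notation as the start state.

(1, 6) facing right

t0: (3, 6) facing left
t=1 move(2) ⇒ (1, 6) facing left
t=2 strafe(right, 2) ⇒ (1, 8) facing left
t=3 move(2) ⇒ (1, 8) facing left
t=4 face(E) ⇒ (1, 8) facing right
t=5 strafe(right, 2) ⇒ (1, 6) facing right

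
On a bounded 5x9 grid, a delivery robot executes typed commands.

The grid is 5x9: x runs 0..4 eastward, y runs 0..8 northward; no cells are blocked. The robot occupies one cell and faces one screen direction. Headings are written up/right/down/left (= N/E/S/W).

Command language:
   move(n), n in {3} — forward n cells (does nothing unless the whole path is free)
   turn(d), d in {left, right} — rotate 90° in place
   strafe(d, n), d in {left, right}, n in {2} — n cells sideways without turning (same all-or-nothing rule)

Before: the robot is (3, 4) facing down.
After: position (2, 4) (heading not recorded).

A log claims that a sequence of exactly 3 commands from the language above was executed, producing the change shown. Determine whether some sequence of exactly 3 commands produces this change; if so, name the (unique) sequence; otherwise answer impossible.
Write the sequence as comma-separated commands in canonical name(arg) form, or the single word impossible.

checked all 3-command options: none fits.

impossible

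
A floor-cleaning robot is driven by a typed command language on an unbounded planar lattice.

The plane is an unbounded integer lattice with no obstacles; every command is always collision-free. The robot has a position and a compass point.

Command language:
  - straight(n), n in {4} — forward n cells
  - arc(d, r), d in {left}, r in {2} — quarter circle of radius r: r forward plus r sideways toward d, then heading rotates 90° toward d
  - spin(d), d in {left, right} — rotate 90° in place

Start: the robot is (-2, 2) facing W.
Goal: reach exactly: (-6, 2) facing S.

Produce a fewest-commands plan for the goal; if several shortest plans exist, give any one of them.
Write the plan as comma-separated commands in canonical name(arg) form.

straight(4), spin(left)

begin: (-2, 2) facing W
t=1 straight(4) ⇒ (-6, 2) facing W
t=2 spin(left) ⇒ (-6, 2) facing S
shorter routes all fall short; 2 is best.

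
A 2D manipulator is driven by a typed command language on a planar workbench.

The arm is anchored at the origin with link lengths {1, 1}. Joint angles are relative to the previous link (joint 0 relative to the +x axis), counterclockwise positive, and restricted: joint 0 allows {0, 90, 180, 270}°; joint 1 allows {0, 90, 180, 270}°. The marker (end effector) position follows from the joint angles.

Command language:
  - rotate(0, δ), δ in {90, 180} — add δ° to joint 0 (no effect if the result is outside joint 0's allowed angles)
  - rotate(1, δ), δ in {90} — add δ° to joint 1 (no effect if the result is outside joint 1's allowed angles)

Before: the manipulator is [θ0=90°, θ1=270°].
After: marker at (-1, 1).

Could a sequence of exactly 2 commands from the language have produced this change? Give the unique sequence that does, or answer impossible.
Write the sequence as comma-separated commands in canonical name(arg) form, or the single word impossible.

rotate(1, 90), rotate(1, 90)

begin: [θ0=90°, θ1=270°]
[1] after rotate(1, 90): [θ0=90°, θ1=0°]
[2] after rotate(1, 90): [θ0=90°, θ1=90°]
all 9 alternatives checked — unique.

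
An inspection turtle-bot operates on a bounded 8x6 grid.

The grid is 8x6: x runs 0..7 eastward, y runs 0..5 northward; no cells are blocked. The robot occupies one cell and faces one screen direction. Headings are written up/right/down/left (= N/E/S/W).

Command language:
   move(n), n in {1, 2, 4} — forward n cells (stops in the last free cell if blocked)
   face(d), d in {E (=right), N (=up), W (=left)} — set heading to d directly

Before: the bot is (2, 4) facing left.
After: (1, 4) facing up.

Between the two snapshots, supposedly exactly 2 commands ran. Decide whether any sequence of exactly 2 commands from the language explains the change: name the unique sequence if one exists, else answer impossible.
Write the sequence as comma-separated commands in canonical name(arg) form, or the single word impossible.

key: order matters: swapping move(1) and face(N) lands elsewhere
initial: (2, 4) facing left
1. move(1) → (1, 4) facing left
2. face(N) → (1, 4) facing up
no rival 2-sequence matches.

move(1), face(N)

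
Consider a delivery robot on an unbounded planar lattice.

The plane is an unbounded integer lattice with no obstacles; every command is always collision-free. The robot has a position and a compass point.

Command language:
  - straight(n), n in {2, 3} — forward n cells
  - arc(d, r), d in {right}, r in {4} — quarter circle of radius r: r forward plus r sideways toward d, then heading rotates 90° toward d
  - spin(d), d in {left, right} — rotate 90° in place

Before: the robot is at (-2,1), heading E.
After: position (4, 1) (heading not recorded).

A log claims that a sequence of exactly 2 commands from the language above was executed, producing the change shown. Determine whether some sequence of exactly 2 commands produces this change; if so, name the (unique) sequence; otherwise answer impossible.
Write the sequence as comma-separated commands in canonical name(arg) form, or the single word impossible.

straight(3), straight(3)

initial: at (-2,1), heading E
[1] after straight(3): at (1,1), heading E
[2] after straight(3): at (4,1), heading E
all 25 alternatives checked — unique.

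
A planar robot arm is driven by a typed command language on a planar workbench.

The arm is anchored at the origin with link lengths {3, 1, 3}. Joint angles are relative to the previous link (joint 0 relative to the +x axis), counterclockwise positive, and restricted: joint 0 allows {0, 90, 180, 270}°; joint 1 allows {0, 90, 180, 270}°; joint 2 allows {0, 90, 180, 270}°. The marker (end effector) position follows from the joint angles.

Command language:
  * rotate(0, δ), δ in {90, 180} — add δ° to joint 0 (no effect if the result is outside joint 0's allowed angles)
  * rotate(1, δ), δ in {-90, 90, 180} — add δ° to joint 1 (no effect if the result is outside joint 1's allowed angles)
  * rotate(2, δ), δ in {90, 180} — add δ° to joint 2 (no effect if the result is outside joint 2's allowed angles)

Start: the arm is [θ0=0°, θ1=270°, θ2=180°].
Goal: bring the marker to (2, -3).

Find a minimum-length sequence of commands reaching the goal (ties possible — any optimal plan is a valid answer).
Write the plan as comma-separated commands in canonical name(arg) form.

start: [θ0=0°, θ1=270°, θ2=180°]
step 1 (rotate(0, 90)): [θ0=90°, θ1=270°, θ2=180°]
step 2 (rotate(0, 180)): [θ0=270°, θ1=270°, θ2=180°]
nothing shorter than 2 reaches the goal.

rotate(0, 90), rotate(0, 180)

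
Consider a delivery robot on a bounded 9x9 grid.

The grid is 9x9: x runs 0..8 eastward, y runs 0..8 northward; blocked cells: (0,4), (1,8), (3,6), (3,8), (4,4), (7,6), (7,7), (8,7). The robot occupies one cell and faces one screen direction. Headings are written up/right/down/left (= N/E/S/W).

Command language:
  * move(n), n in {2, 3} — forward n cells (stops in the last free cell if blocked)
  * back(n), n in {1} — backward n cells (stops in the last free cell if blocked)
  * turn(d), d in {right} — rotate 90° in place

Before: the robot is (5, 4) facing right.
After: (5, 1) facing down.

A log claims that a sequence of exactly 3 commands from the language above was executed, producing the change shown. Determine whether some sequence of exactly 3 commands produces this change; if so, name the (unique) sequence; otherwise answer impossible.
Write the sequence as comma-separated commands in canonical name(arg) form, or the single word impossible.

key: back(1) is stopped early by the blocked cell at (4,4)
initial: (5, 4) facing right
t=1 back(1) ⇒ (5, 4) facing right
t=2 turn(right) ⇒ (5, 4) facing down
t=3 move(3) ⇒ (5, 1) facing down
no other 3-command option fits: unique.

back(1), turn(right), move(3)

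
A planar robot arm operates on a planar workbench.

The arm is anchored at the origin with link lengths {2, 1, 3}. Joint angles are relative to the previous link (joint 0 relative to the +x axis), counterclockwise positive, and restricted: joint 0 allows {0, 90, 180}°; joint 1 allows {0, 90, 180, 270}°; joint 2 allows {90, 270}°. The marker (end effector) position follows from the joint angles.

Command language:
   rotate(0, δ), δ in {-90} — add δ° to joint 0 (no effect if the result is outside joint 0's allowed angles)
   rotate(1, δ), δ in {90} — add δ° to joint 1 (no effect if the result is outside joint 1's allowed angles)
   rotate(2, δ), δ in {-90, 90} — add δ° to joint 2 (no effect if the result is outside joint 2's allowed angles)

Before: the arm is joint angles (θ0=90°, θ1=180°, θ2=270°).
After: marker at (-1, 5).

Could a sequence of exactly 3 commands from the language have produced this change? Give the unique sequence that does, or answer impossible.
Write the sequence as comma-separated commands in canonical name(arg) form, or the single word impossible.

rotate(1, 90), rotate(1, 90), rotate(1, 90)

begin: joint angles (θ0=90°, θ1=180°, θ2=270°)
step 1 (rotate(1, 90)): joint angles (θ0=90°, θ1=270°, θ2=270°)
step 2 (rotate(1, 90)): joint angles (θ0=90°, θ1=0°, θ2=270°)
step 3 (rotate(1, 90)): joint angles (θ0=90°, θ1=90°, θ2=270°)
no rival 3-sequence matches.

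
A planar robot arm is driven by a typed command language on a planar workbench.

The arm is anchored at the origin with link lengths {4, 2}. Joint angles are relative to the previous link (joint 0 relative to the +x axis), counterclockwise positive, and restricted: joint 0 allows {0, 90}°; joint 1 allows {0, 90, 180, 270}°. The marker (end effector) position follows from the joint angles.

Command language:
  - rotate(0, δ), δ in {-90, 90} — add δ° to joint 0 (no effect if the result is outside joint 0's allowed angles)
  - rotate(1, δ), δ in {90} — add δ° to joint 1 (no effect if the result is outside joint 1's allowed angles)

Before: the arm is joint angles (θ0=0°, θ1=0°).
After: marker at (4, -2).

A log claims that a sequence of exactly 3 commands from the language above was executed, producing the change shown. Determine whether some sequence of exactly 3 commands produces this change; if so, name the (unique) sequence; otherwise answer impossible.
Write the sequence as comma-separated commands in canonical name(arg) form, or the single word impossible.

rotate(1, 90), rotate(1, 90), rotate(1, 90)

start: joint angles (θ0=0°, θ1=0°)
[1] after rotate(1, 90): joint angles (θ0=0°, θ1=90°)
[2] after rotate(1, 90): joint angles (θ0=0°, θ1=180°)
[3] after rotate(1, 90): joint angles (θ0=0°, θ1=270°)
no rival 3-sequence matches.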